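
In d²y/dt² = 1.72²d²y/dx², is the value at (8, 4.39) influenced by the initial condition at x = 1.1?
Yes. The domain of dependence is [0.4492, 15.5508], and 1.1 ∈ [0.4492, 15.5508].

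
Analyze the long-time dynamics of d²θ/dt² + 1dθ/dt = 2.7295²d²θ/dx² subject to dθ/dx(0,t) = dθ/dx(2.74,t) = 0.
Long-time behavior: θ → constant (steady state). Damping (γ=1) dissipates the nonconstant modes; with Neumann BCs the spatial average obeys M''+γM'=0 and tends to a finite limit.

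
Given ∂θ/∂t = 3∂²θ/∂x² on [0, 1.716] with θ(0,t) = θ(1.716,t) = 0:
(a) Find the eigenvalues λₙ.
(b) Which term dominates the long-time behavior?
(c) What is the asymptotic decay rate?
Eigenvalues: λₙ = 3n²π²/1.716².
First three modes:
  n=1: λ₁ = 3π²/1.716² ≈ 10.055
  n=2: λ₂ = 12π²/1.716² ≈ 40.22 (4× faster decay)
  n=3: λ₃ = 27π²/1.716² ≈ 90.496 (9× faster decay)
As t → ∞, higher modes decay exponentially faster. The n=1 mode dominates: θ ~ c₁ sin(πx/1.716) e^{-λ₁t}.
Decay rate: λ₁ = 3π²/1.716² ≈ 10.055.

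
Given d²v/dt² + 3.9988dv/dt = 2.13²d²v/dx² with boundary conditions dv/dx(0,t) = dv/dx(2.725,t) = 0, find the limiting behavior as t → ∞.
v → constant (steady state). Damping (γ=3.9988) dissipates the nonconstant modes; with Neumann BCs the spatial average obeys M''+γM'=0 and tends to a finite limit.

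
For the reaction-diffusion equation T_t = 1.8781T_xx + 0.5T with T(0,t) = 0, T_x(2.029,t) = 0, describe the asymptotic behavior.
T → 0. Diffusion dominates reaction (r=0.5 < κπ²/(4L²)≈1.13); solution decays.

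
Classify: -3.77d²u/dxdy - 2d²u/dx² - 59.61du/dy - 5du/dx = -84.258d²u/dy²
Rewriting in standard form: -2d²u/dx² - 3.77d²u/dxdy + 84.258d²u/dy² - 5du/dx - 59.61du/dy = 0. Hyperbolic (discriminant = 688.2769).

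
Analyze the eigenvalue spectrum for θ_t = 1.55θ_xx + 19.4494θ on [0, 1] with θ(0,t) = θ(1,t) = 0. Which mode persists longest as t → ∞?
Eigenvalues: λₙ = 1.55n²π²/1² - 19.4494.
First three modes:
  n=1: λ₁ = 1.55π² - 19.4494 ≈ -4.152
  n=2: λ₂ = 6.2π² - 19.4494 ≈ 41.742
  n=3: λ₃ = 13.95π² - 19.4494 ≈ 118.232
Since 1.55π² ≈ 15.298 < 19.4494, λ₁ < 0.
The n=1 mode grows fastest (−λₙ is largest for n=1) → dominates.
Asymptotic: θ ~ c₁ sin(πx/1) e^{4.152t} (exponential growth at rate −λ₁ ≈ 4.152).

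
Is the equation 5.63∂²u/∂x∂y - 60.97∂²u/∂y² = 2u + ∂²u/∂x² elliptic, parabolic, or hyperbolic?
Rewriting in standard form: -∂²u/∂x² + 5.63∂²u/∂x∂y - 60.97∂²u/∂y² - 2u = 0. Computing B² - 4AC with A = -1, B = 5.63, C = -60.97: discriminant = -212.1831 (negative). Answer: elliptic.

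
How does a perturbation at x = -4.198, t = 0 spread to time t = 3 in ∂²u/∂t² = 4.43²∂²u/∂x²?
Domain of influence: [-17.488, 9.092]. Data at x = -4.198 spreads outward at speed 4.43.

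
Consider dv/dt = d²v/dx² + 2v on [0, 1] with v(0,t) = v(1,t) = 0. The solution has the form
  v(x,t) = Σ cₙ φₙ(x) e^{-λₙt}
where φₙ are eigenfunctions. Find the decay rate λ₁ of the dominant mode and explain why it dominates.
Eigenvalues: λₙ = n²π²/1² - 2.
First three modes:
  n=1: λ₁ = π² - 2 ≈ 7.87
  n=2: λ₂ = 4π² - 2 ≈ 37.478
  n=3: λ₃ = 9π² - 2 ≈ 86.826
Since π² ≈ 9.87 > 2, all λₙ > 0.
The n=1 mode decays slowest → dominates as t → ∞.
Asymptotic: v ~ c₁ sin(πx/1) e^{-λ₁t} with decay rate λ₁ ≈ 7.87.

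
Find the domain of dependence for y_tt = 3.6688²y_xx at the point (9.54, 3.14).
Domain of dependence: [-1.980032, 21.060032]. Signals travel at speed 3.6688, so data within |x - 9.54| ≤ 3.6688·3.14 = 11.520032 can reach the point.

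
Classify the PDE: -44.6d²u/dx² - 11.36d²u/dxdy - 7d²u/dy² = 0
A = -44.6, B = -11.36, C = -7. Discriminant B² - 4AC = -1119.7504. Since -1119.7504 < 0, elliptic.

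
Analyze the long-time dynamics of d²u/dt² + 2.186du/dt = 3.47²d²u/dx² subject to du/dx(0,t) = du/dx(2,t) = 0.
Long-time behavior: u → constant (steady state). Damping (γ=2.186) dissipates the nonconstant modes; with Neumann BCs the spatial average obeys M''+γM'=0 and tends to a finite limit.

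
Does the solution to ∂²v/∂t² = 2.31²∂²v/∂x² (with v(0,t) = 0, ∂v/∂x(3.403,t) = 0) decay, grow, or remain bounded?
v oscillates (no decay). Energy is conserved; the solution oscillates indefinitely as standing waves.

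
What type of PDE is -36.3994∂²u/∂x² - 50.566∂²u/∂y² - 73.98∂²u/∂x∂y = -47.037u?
Rewriting in standard form: -36.3994∂²u/∂x² - 73.98∂²u/∂x∂y - 50.566∂²u/∂y² + 47.037u = 0. With A = -36.3994, B = -73.98, C = -50.566, the discriminant is -1889.2478416. This is an elliptic PDE.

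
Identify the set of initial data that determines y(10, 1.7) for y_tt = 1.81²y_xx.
Domain of dependence: [6.923, 13.077]. Signals travel at speed 1.81, so data within |x - 10| ≤ 1.81·1.7 = 3.077 can reach the point.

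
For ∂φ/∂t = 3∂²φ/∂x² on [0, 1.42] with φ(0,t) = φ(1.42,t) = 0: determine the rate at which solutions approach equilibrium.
Eigenvalues: λₙ = 3n²π²/1.42².
First three modes:
  n=1: λ₁ = 3π²/1.42² ≈ 14.684
  n=2: λ₂ = 12π²/1.42² ≈ 58.736 (4× faster decay)
  n=3: λ₃ = 27π²/1.42² ≈ 132.156 (9× faster decay)
As t → ∞, higher modes decay exponentially faster. The n=1 mode dominates: φ ~ c₁ sin(πx/1.42) e^{-λ₁t}.
Decay rate: λ₁ = 3π²/1.42² ≈ 14.684.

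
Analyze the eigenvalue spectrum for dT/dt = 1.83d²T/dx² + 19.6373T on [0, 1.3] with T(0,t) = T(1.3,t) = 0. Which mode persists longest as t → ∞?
Eigenvalues: λₙ = 1.83n²π²/1.3² - 19.6373.
First three modes:
  n=1: λ₁ = 1.83π²/1.3² - 19.6373 ≈ -8.95
  n=2: λ₂ = 7.32π²/1.3² - 19.6373 ≈ 23.112
  n=3: λ₃ = 16.47π²/1.3² - 19.6373 ≈ 76.548
Since 1.83π²/1.3² ≈ 10.687 < 19.6373, λ₁ < 0.
The n=1 mode grows fastest (−λₙ is largest for n=1) → dominates.
Asymptotic: T ~ c₁ sin(πx/1.3) e^{8.95t} (exponential growth at rate −λ₁ ≈ 8.95).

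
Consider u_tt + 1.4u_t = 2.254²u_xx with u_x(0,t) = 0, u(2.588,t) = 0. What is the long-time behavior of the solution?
As t → ∞, u → 0. Damping (γ=1.4) dissipates energy; oscillations decay exponentially.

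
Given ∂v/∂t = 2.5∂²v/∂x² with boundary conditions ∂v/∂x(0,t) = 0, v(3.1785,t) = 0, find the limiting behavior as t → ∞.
v → 0. Heat escapes through the Dirichlet boundary.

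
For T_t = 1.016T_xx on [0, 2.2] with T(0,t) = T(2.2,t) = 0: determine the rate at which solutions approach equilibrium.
Eigenvalues: λₙ = 1.016n²π²/2.2².
First three modes:
  n=1: λ₁ = 1.016π²/2.2² ≈ 2.072
  n=2: λ₂ = 4.064π²/2.2² ≈ 8.287 (4× faster decay)
  n=3: λ₃ = 9.144π²/2.2² ≈ 18.646 (9× faster decay)
As t → ∞, higher modes decay exponentially faster. The n=1 mode dominates: T ~ c₁ sin(πx/2.2) e^{-λ₁t}.
Decay rate: λ₁ = 1.016π²/2.2² ≈ 2.072.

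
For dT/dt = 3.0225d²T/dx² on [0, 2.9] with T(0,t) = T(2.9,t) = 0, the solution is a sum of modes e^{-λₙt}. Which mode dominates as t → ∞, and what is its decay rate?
Eigenvalues: λₙ = 3.0225n²π²/2.9².
First three modes:
  n=1: λ₁ = 3.0225π²/2.9² ≈ 3.547
  n=2: λ₂ = 12.09π²/2.9² ≈ 14.188 (4× faster decay)
  n=3: λ₃ = 27.2025π²/2.9² ≈ 31.924 (9× faster decay)
As t → ∞, higher modes decay exponentially faster. The n=1 mode dominates: T ~ c₁ sin(πx/2.9) e^{-λ₁t}.
Decay rate: λ₁ = 3.0225π²/2.9² ≈ 3.547.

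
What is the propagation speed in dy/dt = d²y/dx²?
Infinite. The heat equation is parabolic, not hyperbolic, so disturbances propagate instantly.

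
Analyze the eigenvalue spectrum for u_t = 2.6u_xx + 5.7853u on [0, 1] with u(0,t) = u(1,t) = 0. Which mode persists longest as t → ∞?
Eigenvalues: λₙ = 2.6n²π²/1² - 5.7853.
First three modes:
  n=1: λ₁ = 2.6π² - 5.7853 ≈ 19.876
  n=2: λ₂ = 10.4π² - 5.7853 ≈ 96.859
  n=3: λ₃ = 23.4π² - 5.7853 ≈ 225.163
Since 2.6π² ≈ 25.661 > 5.7853, all λₙ > 0.
The n=1 mode decays slowest → dominates as t → ∞.
Asymptotic: u ~ c₁ sin(πx/1) e^{-λ₁t} with decay rate λ₁ ≈ 19.876.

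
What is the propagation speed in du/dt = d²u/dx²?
Infinite. The heat equation is parabolic, not hyperbolic, so disturbances propagate instantly.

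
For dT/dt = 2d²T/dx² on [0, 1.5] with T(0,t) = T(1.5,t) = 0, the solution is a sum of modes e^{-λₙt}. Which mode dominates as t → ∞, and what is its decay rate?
Eigenvalues: λₙ = 2n²π²/1.5².
First three modes:
  n=1: λ₁ = 2π²/1.5² ≈ 8.773
  n=2: λ₂ = 8π²/1.5² ≈ 35.092 (4× faster decay)
  n=3: λ₃ = 18π²/1.5² ≈ 78.957 (9× faster decay)
As t → ∞, higher modes decay exponentially faster. The n=1 mode dominates: T ~ c₁ sin(πx/1.5) e^{-λ₁t}.
Decay rate: λ₁ = 2π²/1.5² ≈ 8.773.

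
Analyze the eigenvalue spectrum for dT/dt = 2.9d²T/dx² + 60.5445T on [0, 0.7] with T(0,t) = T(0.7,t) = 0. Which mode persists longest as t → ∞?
Eigenvalues: λₙ = 2.9n²π²/0.7² - 60.5445.
First three modes:
  n=1: λ₁ = 2.9π²/0.7² - 60.5445 ≈ -2.133
  n=2: λ₂ = 11.6π²/0.7² - 60.5445 ≈ 173.103
  n=3: λ₃ = 26.1π²/0.7² - 60.5445 ≈ 465.163
Since 2.9π²/0.7² ≈ 58.412 < 60.5445, λ₁ < 0.
The n=1 mode grows fastest (−λₙ is largest for n=1) → dominates.
Asymptotic: T ~ c₁ sin(πx/0.7) e^{2.133t} (exponential growth at rate −λ₁ ≈ 2.133).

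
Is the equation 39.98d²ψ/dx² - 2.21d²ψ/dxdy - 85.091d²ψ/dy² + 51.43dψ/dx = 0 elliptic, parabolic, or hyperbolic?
Computing B² - 4AC with A = 39.98, B = -2.21, C = -85.091: discriminant = 13612.63682 (positive). Answer: hyperbolic.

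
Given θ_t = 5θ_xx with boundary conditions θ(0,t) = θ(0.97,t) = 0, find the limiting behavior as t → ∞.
θ → 0. Heat diffuses out through both boundaries.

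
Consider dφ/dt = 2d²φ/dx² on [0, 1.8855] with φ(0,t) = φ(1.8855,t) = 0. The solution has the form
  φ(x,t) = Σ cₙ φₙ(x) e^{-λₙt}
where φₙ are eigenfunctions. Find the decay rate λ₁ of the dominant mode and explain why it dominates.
Eigenvalues: λₙ = 2n²π²/1.8855².
First three modes:
  n=1: λ₁ = 2π²/1.8855² ≈ 5.552
  n=2: λ₂ = 8π²/1.8855² ≈ 22.209 (4× faster decay)
  n=3: λ₃ = 18π²/1.8855² ≈ 49.971 (9× faster decay)
As t → ∞, higher modes decay exponentially faster. The n=1 mode dominates: φ ~ c₁ sin(πx/1.8855) e^{-λ₁t}.
Decay rate: λ₁ = 2π²/1.8855² ≈ 5.552.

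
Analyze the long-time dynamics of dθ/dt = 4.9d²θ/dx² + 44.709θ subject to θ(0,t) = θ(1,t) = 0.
Long-time behavior: θ → 0. Diffusion dominates reaction (r=44.709 < κπ²/L²≈48.36); solution decays.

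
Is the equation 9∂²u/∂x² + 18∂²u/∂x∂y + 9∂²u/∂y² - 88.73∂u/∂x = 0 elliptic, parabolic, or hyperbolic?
Computing B² - 4AC with A = 9, B = 18, C = 9: discriminant = 0 (zero). Answer: parabolic.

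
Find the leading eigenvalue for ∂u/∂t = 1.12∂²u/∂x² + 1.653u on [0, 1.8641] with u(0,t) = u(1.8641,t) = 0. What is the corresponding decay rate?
Eigenvalues: λₙ = 1.12n²π²/1.8641² - 1.653.
First three modes:
  n=1: λ₁ = 1.12π²/1.8641² - 1.653 ≈ 1.528
  n=2: λ₂ = 4.48π²/1.8641² - 1.653 ≈ 11.071
  n=3: λ₃ = 10.08π²/1.8641² - 1.653 ≈ 26.977
Since 1.12π²/1.8641² ≈ 3.181 > 1.653, all λₙ > 0.
The n=1 mode decays slowest → dominates as t → ∞.
Asymptotic: u ~ c₁ sin(πx/1.8641) e^{-λ₁t} with decay rate λ₁ ≈ 1.528.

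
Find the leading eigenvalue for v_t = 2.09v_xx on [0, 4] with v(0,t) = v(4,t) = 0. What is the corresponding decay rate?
Eigenvalues: λₙ = 2.09n²π²/4².
First three modes:
  n=1: λ₁ = 2.09π²/4² ≈ 1.289
  n=2: λ₂ = 8.36π²/4² ≈ 5.157 (4× faster decay)
  n=3: λ₃ = 18.81π²/4² ≈ 11.603 (9× faster decay)
As t → ∞, higher modes decay exponentially faster. The n=1 mode dominates: v ~ c₁ sin(πx/4) e^{-λ₁t}.
Decay rate: λ₁ = 2.09π²/4² ≈ 1.289.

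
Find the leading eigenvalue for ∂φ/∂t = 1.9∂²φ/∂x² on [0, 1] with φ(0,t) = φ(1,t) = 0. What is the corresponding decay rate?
Eigenvalues: λₙ = 1.9n²π².
First three modes:
  n=1: λ₁ = 1.9π² ≈ 18.752
  n=2: λ₂ = 7.6π² ≈ 75.009 (4× faster decay)
  n=3: λ₃ = 17.1π² ≈ 168.77 (9× faster decay)
As t → ∞, higher modes decay exponentially faster. The n=1 mode dominates: φ ~ c₁ sin(πx) e^{-λ₁t}.
Decay rate: λ₁ = 1.9π² ≈ 18.752.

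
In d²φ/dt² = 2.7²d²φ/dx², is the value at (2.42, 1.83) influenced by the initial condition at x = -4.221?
No. The domain of dependence is [-2.521, 7.361], and -4.221 is outside this interval.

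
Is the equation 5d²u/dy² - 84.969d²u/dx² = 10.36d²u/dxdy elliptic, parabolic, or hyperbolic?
Rewriting in standard form: -84.969d²u/dx² - 10.36d²u/dxdy + 5d²u/dy² = 0. Computing B² - 4AC with A = -84.969, B = -10.36, C = 5: discriminant = 1806.7096 (positive). Answer: hyperbolic.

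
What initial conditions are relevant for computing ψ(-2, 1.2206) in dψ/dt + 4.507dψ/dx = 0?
A single point: x = -7.5012442. The characteristic through (-2, 1.2206) is x - 4.507t = const, so x = -2 - 4.507·1.2206 = -7.5012442.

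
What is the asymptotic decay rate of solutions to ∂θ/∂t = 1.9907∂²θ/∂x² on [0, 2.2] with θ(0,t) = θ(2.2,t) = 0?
Eigenvalues: λₙ = 1.9907n²π²/2.2².
First three modes:
  n=1: λ₁ = 1.9907π²/2.2² ≈ 4.059
  n=2: λ₂ = 7.9628π²/2.2² ≈ 16.238 (4× faster decay)
  n=3: λ₃ = 17.9163π²/2.2² ≈ 36.534 (9× faster decay)
As t → ∞, higher modes decay exponentially faster. The n=1 mode dominates: θ ~ c₁ sin(πx/2.2) e^{-λ₁t}.
Decay rate: λ₁ = 1.9907π²/2.2² ≈ 4.059.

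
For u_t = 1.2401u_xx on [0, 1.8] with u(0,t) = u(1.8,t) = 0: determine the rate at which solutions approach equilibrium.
Eigenvalues: λₙ = 1.2401n²π²/1.8².
First three modes:
  n=1: λ₁ = 1.2401π²/1.8² ≈ 3.778
  n=2: λ₂ = 4.9604π²/1.8² ≈ 15.11 (4× faster decay)
  n=3: λ₃ = 11.1609π²/1.8² ≈ 33.998 (9× faster decay)
As t → ∞, higher modes decay exponentially faster. The n=1 mode dominates: u ~ c₁ sin(πx/1.8) e^{-λ₁t}.
Decay rate: λ₁ = 1.2401π²/1.8² ≈ 3.778.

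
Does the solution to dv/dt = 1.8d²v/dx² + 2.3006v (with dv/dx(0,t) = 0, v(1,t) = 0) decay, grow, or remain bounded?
v → 0. Diffusion dominates reaction (r=2.3006 < κπ²/(4L²)≈4.44); solution decays.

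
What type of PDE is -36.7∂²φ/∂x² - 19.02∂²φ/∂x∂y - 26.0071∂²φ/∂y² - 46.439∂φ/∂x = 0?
With A = -36.7, B = -19.02, C = -26.0071, the discriminant is -3456.08188. This is an elliptic PDE.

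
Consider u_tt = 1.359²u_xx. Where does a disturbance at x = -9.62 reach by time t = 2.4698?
Domain of influence: [-12.9764582, -6.2635418]. Data at x = -9.62 spreads outward at speed 1.359.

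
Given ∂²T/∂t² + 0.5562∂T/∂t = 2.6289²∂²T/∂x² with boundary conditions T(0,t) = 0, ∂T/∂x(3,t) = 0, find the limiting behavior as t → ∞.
T → 0. Damping (γ=0.5562) dissipates energy; oscillations decay exponentially.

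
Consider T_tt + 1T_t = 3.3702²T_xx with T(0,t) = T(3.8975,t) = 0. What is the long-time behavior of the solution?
As t → ∞, T → 0. Damping (γ=1) dissipates energy; oscillations decay exponentially.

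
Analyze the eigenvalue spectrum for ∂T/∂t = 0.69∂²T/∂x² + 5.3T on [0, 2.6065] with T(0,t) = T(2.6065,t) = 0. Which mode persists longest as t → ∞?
Eigenvalues: λₙ = 0.69n²π²/2.6065² - 5.3.
First three modes:
  n=1: λ₁ = 0.69π²/2.6065² - 5.3 ≈ -4.298
  n=2: λ₂ = 2.76π²/2.6065² - 5.3 ≈ -1.29
  n=3: λ₃ = 6.21π²/2.6065² - 5.3 ≈ 3.721
Since 0.69π²/2.6065² ≈ 1.002 < 5.3, λ₁ < 0.
The n=1 mode grows fastest (−λₙ is largest for n=1) → dominates.
Asymptotic: T ~ c₁ sin(πx/2.6065) e^{4.298t} (exponential growth at rate −λ₁ ≈ 4.298).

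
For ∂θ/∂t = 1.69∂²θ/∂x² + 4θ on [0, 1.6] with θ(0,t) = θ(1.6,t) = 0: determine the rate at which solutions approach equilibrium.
Eigenvalues: λₙ = 1.69n²π²/1.6² - 4.
First three modes:
  n=1: λ₁ = 1.69π²/1.6² - 4 ≈ 2.515
  n=2: λ₂ = 6.76π²/1.6² - 4 ≈ 22.062
  n=3: λ₃ = 15.21π²/1.6² - 4 ≈ 54.639
Since 1.69π²/1.6² ≈ 6.515 > 4, all λₙ > 0.
The n=1 mode decays slowest → dominates as t → ∞.
Asymptotic: θ ~ c₁ sin(πx/1.6) e^{-λ₁t} with decay rate λ₁ ≈ 2.515.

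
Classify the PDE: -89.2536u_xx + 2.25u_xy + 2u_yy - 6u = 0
A = -89.2536, B = 2.25, C = 2. Discriminant B² - 4AC = 719.0913. Since 719.0913 > 0, hyperbolic.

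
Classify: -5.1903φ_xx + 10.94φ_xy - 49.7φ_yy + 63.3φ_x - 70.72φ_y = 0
Elliptic (discriminant = -912.14804).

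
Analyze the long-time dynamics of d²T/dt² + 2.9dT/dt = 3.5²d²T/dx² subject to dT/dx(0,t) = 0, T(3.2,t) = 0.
Long-time behavior: T → 0. Damping (γ=2.9) dissipates energy; oscillations decay exponentially.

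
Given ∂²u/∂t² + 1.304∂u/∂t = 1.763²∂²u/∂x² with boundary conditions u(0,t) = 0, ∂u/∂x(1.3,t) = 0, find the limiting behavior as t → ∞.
u → 0. Damping (γ=1.304) dissipates energy; oscillations decay exponentially.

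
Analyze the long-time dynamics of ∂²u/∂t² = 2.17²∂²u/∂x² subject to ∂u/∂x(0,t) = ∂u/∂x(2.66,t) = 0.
Long-time behavior: u oscillates about a mean that drifts linearly in t (generically unbounded; no decay). There is no damping, so the nonconstant modes persist as standing waves (energy conserved, no decay). But with Neumann conditions at both ends the constant mode has eigenvalue 0: the spatial mean M(t) of u satisfies M'' = 0, so M(t) = M(0) + M'(0)·t. Unless the initial velocity has zero mean (∫u_t(x,0)dx = 0), the solution grows linearly in t (unbounded, though not exponentially); if it does have zero mean, the solution stays bounded and simply oscillates.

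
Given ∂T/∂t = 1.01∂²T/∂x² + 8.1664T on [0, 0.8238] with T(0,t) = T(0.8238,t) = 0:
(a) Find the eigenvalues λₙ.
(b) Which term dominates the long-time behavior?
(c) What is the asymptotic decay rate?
Eigenvalues: λₙ = 1.01n²π²/0.8238² - 8.1664.
First three modes:
  n=1: λ₁ = 1.01π²/0.8238² - 8.1664 ≈ 6.522
  n=2: λ₂ = 4.04π²/0.8238² - 8.1664 ≈ 50.588
  n=3: λ₃ = 9.09π²/0.8238² - 8.1664 ≈ 124.03
Since 1.01π²/0.8238² ≈ 14.689 > 8.1664, all λₙ > 0.
The n=1 mode decays slowest → dominates as t → ∞.
Asymptotic: T ~ c₁ sin(πx/0.8238) e^{-λ₁t} with decay rate λ₁ ≈ 6.522.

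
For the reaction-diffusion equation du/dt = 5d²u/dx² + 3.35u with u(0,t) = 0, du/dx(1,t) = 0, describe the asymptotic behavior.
u → 0. Diffusion dominates reaction (r=3.35 < κπ²/(4L²)≈12.34); solution decays.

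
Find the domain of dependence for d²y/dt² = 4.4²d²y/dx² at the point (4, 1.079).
Domain of dependence: [-0.7476, 8.7476]. Signals travel at speed 4.4, so data within |x - 4| ≤ 4.4·1.079 = 4.7476 can reach the point.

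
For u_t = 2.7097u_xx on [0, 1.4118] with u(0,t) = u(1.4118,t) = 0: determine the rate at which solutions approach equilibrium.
Eigenvalues: λₙ = 2.7097n²π²/1.4118².
First three modes:
  n=1: λ₁ = 2.7097π²/1.4118² ≈ 13.418
  n=2: λ₂ = 10.8388π²/1.4118² ≈ 53.67 (4× faster decay)
  n=3: λ₃ = 24.3873π²/1.4118² ≈ 120.758 (9× faster decay)
As t → ∞, higher modes decay exponentially faster. The n=1 mode dominates: u ~ c₁ sin(πx/1.4118) e^{-λ₁t}.
Decay rate: λ₁ = 2.7097π²/1.4118² ≈ 13.418.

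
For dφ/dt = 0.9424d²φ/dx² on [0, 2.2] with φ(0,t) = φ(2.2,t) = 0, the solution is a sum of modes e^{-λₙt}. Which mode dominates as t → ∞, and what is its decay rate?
Eigenvalues: λₙ = 0.9424n²π²/2.2².
First three modes:
  n=1: λ₁ = 0.9424π²/2.2² ≈ 1.922
  n=2: λ₂ = 3.7696π²/2.2² ≈ 7.687 (4× faster decay)
  n=3: λ₃ = 8.4816π²/2.2² ≈ 17.295 (9× faster decay)
As t → ∞, higher modes decay exponentially faster. The n=1 mode dominates: φ ~ c₁ sin(πx/2.2) e^{-λ₁t}.
Decay rate: λ₁ = 0.9424π²/2.2² ≈ 1.922.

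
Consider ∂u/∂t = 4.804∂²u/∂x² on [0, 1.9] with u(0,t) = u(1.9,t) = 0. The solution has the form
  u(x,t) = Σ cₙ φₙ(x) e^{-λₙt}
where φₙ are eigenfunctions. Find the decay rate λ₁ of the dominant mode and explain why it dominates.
Eigenvalues: λₙ = 4.804n²π²/1.9².
First three modes:
  n=1: λ₁ = 4.804π²/1.9² ≈ 13.134
  n=2: λ₂ = 19.216π²/1.9² ≈ 52.536 (4× faster decay)
  n=3: λ₃ = 43.236π²/1.9² ≈ 118.206 (9× faster decay)
As t → ∞, higher modes decay exponentially faster. The n=1 mode dominates: u ~ c₁ sin(πx/1.9) e^{-λ₁t}.
Decay rate: λ₁ = 4.804π²/1.9² ≈ 13.134.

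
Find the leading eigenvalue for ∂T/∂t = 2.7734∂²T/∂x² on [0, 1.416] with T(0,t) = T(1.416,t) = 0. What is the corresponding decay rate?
Eigenvalues: λₙ = 2.7734n²π²/1.416².
First three modes:
  n=1: λ₁ = 2.7734π²/1.416² ≈ 13.652
  n=2: λ₂ = 11.0936π²/1.416² ≈ 54.607 (4× faster decay)
  n=3: λ₃ = 24.9606π²/1.416² ≈ 122.865 (9× faster decay)
As t → ∞, higher modes decay exponentially faster. The n=1 mode dominates: T ~ c₁ sin(πx/1.416) e^{-λ₁t}.
Decay rate: λ₁ = 2.7734π²/1.416² ≈ 13.652.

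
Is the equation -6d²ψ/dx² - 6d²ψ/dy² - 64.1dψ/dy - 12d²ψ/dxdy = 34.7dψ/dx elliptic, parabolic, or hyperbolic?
Rewriting in standard form: -6d²ψ/dx² - 12d²ψ/dxdy - 6d²ψ/dy² - 34.7dψ/dx - 64.1dψ/dy = 0. Computing B² - 4AC with A = -6, B = -12, C = -6: discriminant = 0 (zero). Answer: parabolic.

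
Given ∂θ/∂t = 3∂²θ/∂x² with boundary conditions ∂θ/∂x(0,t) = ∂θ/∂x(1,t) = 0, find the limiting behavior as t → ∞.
θ → constant (steady state). Heat is conserved (no flux at boundaries); solution approaches the spatial average.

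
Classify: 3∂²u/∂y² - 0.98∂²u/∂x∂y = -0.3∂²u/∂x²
Rewriting in standard form: 0.3∂²u/∂x² - 0.98∂²u/∂x∂y + 3∂²u/∂y² = 0. Elliptic (discriminant = -2.6396).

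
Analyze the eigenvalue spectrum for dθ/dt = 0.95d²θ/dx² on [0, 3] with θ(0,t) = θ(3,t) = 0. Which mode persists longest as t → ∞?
Eigenvalues: λₙ = 0.95n²π²/3².
First three modes:
  n=1: λ₁ = 0.95π²/3² ≈ 1.042
  n=2: λ₂ = 3.8π²/3² ≈ 4.167 (4× faster decay)
  n=3: λ₃ = 8.55π²/3² ≈ 9.376 (9× faster decay)
As t → ∞, higher modes decay exponentially faster. The n=1 mode dominates: θ ~ c₁ sin(πx/3) e^{-λ₁t}.
Decay rate: λ₁ = 0.95π²/3² ≈ 1.042.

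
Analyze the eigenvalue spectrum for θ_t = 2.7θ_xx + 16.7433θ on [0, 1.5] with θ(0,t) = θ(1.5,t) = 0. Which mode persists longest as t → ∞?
Eigenvalues: λₙ = 2.7n²π²/1.5² - 16.7433.
First three modes:
  n=1: λ₁ = 2.7π²/1.5² - 16.7433 ≈ -4.9
  n=2: λ₂ = 10.8π²/1.5² - 16.7433 ≈ 30.631
  n=3: λ₃ = 24.3π²/1.5² - 16.7433 ≈ 89.848
Since 2.7π²/1.5² ≈ 11.844 < 16.7433, λ₁ < 0.
The n=1 mode grows fastest (−λₙ is largest for n=1) → dominates.
Asymptotic: θ ~ c₁ sin(πx/1.5) e^{4.9t} (exponential growth at rate −λ₁ ≈ 4.9).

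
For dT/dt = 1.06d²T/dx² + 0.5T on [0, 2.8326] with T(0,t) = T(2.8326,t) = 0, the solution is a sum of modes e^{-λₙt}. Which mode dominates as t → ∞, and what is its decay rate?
Eigenvalues: λₙ = 1.06n²π²/2.8326² - 0.5.
First three modes:
  n=1: λ₁ = 1.06π²/2.8326² - 0.5 ≈ 0.804
  n=2: λ₂ = 4.24π²/2.8326² - 0.5 ≈ 4.715
  n=3: λ₃ = 9.54π²/2.8326² - 0.5 ≈ 11.235
Since 1.06π²/2.8326² ≈ 1.304 > 0.5, all λₙ > 0.
The n=1 mode decays slowest → dominates as t → ∞.
Asymptotic: T ~ c₁ sin(πx/2.8326) e^{-λ₁t} with decay rate λ₁ ≈ 0.804.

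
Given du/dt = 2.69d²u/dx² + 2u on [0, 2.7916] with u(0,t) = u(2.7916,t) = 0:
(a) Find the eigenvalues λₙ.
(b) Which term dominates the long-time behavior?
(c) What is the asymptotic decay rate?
Eigenvalues: λₙ = 2.69n²π²/2.7916² - 2.
First three modes:
  n=1: λ₁ = 2.69π²/2.7916² - 2 ≈ 1.407
  n=2: λ₂ = 10.76π²/2.7916² - 2 ≈ 11.627
  n=3: λ₃ = 24.21π²/2.7916² - 2 ≈ 28.661
Since 2.69π²/2.7916² ≈ 3.407 > 2, all λₙ > 0.
The n=1 mode decays slowest → dominates as t → ∞.
Asymptotic: u ~ c₁ sin(πx/2.7916) e^{-λ₁t} with decay rate λ₁ ≈ 1.407.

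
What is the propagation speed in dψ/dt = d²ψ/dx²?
Infinite. The heat equation is parabolic, not hyperbolic, so disturbances propagate instantly.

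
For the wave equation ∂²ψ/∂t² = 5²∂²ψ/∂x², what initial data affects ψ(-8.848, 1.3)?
Domain of dependence: [-15.348, -2.348]. Signals travel at speed 5, so data within |x - -8.848| ≤ 5·1.3 = 6.5 can reach the point.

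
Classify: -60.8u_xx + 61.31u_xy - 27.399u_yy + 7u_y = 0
Elliptic (discriminant = -2904.5207).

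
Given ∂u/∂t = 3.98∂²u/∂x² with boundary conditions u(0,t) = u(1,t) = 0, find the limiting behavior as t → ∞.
u → 0. Heat diffuses out through both boundaries.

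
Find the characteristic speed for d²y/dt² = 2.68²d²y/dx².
Speed = 2.68. Information travels along characteristics x = x₀ ± 2.68t.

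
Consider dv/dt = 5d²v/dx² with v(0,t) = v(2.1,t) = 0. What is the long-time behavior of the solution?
As t → ∞, v → 0. Heat diffuses out through both boundaries.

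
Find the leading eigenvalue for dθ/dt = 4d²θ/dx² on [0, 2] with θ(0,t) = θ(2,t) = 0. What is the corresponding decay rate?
Eigenvalues: λₙ = 4n²π²/2².
First three modes:
  n=1: λ₁ = 4π²/2² ≈ 9.87
  n=2: λ₂ = 16π²/2² ≈ 39.478 (4× faster decay)
  n=3: λ₃ = 36π²/2² ≈ 88.826 (9× faster decay)
As t → ∞, higher modes decay exponentially faster. The n=1 mode dominates: θ ~ c₁ sin(πx/2) e^{-λ₁t}.
Decay rate: λ₁ = 4π²/2² ≈ 9.87.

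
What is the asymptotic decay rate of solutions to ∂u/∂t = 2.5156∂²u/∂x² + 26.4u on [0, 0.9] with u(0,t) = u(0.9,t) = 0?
Eigenvalues: λₙ = 2.5156n²π²/0.9² - 26.4.
First three modes:
  n=1: λ₁ = 2.5156π²/0.9² - 26.4 ≈ 4.252
  n=2: λ₂ = 10.0624π²/0.9² - 26.4 ≈ 96.207
  n=3: λ₃ = 22.6404π²/0.9² - 26.4 ≈ 249.466
Since 2.5156π²/0.9² ≈ 30.652 > 26.4, all λₙ > 0.
The n=1 mode decays slowest → dominates as t → ∞.
Asymptotic: u ~ c₁ sin(πx/0.9) e^{-λ₁t} with decay rate λ₁ ≈ 4.252.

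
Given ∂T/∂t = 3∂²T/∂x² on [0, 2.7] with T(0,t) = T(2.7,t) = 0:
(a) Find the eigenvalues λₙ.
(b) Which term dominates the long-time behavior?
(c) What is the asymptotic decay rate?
Eigenvalues: λₙ = 3n²π²/2.7².
First three modes:
  n=1: λ₁ = 3π²/2.7² ≈ 4.062
  n=2: λ₂ = 12π²/2.7² ≈ 16.246 (4× faster decay)
  n=3: λ₃ = 27π²/2.7² ≈ 36.554 (9× faster decay)
As t → ∞, higher modes decay exponentially faster. The n=1 mode dominates: T ~ c₁ sin(πx/2.7) e^{-λ₁t}.
Decay rate: λ₁ = 3π²/2.7² ≈ 4.062.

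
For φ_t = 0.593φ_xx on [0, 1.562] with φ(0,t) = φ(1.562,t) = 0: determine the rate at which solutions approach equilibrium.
Eigenvalues: λₙ = 0.593n²π²/1.562².
First three modes:
  n=1: λ₁ = 0.593π²/1.562² ≈ 2.399
  n=2: λ₂ = 2.372π²/1.562² ≈ 9.595 (4× faster decay)
  n=3: λ₃ = 5.337π²/1.562² ≈ 21.589 (9× faster decay)
As t → ∞, higher modes decay exponentially faster. The n=1 mode dominates: φ ~ c₁ sin(πx/1.562) e^{-λ₁t}.
Decay rate: λ₁ = 0.593π²/1.562² ≈ 2.399.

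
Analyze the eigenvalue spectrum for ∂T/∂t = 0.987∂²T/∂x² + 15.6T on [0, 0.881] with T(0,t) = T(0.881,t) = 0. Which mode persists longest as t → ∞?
Eigenvalues: λₙ = 0.987n²π²/0.881² - 15.6.
First three modes:
  n=1: λ₁ = 0.987π²/0.881² - 15.6 ≈ -3.049
  n=2: λ₂ = 3.948π²/0.881² - 15.6 ≈ 34.602
  n=3: λ₃ = 8.883π²/0.881² - 15.6 ≈ 97.356
Since 0.987π²/0.881² ≈ 12.551 < 15.6, λ₁ < 0.
The n=1 mode grows fastest (−λₙ is largest for n=1) → dominates.
Asymptotic: T ~ c₁ sin(πx/0.881) e^{3.049t} (exponential growth at rate −λ₁ ≈ 3.049).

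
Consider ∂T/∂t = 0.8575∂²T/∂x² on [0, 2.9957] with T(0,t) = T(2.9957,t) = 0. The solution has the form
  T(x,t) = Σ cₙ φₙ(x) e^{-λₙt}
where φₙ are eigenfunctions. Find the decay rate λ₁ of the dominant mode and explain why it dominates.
Eigenvalues: λₙ = 0.8575n²π²/2.9957².
First three modes:
  n=1: λ₁ = 0.8575π²/2.9957² ≈ 0.943
  n=2: λ₂ = 3.43π²/2.9957² ≈ 3.772 (4× faster decay)
  n=3: λ₃ = 7.7175π²/2.9957² ≈ 8.487 (9× faster decay)
As t → ∞, higher modes decay exponentially faster. The n=1 mode dominates: T ~ c₁ sin(πx/2.9957) e^{-λ₁t}.
Decay rate: λ₁ = 0.8575π²/2.9957² ≈ 0.943.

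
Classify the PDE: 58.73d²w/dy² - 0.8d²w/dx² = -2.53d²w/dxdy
Rewriting in standard form: -0.8d²w/dx² + 2.53d²w/dxdy + 58.73d²w/dy² = 0. A = -0.8, B = 2.53, C = 58.73. Discriminant B² - 4AC = 194.3369. Since 194.3369 > 0, hyperbolic.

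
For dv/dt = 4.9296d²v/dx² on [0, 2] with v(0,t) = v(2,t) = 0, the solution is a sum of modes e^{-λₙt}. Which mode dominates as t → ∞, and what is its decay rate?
Eigenvalues: λₙ = 4.9296n²π²/2².
First three modes:
  n=1: λ₁ = 4.9296π²/2² ≈ 12.163
  n=2: λ₂ = 19.7184π²/2² ≈ 48.653 (4× faster decay)
  n=3: λ₃ = 44.3664π²/2² ≈ 109.47 (9× faster decay)
As t → ∞, higher modes decay exponentially faster. The n=1 mode dominates: v ~ c₁ sin(πx/2) e^{-λ₁t}.
Decay rate: λ₁ = 4.9296π²/2² ≈ 12.163.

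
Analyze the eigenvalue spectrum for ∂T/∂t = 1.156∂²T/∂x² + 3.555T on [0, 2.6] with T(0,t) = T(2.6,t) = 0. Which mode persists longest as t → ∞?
Eigenvalues: λₙ = 1.156n²π²/2.6² - 3.555.
First three modes:
  n=1: λ₁ = 1.156π²/2.6² - 3.555 ≈ -1.867
  n=2: λ₂ = 4.624π²/2.6² - 3.555 ≈ 3.196
  n=3: λ₃ = 10.404π²/2.6² - 3.555 ≈ 11.635
Since 1.156π²/2.6² ≈ 1.688 < 3.555, λ₁ < 0.
The n=1 mode grows fastest (−λₙ is largest for n=1) → dominates.
Asymptotic: T ~ c₁ sin(πx/2.6) e^{1.867t} (exponential growth at rate −λ₁ ≈ 1.867).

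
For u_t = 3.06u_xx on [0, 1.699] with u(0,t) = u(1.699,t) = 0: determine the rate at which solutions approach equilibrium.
Eigenvalues: λₙ = 3.06n²π²/1.699².
First three modes:
  n=1: λ₁ = 3.06π²/1.699² ≈ 10.462
  n=2: λ₂ = 12.24π²/1.699² ≈ 41.85 (4× faster decay)
  n=3: λ₃ = 27.54π²/1.699² ≈ 94.162 (9× faster decay)
As t → ∞, higher modes decay exponentially faster. The n=1 mode dominates: u ~ c₁ sin(πx/1.699) e^{-λ₁t}.
Decay rate: λ₁ = 3.06π²/1.699² ≈ 10.462.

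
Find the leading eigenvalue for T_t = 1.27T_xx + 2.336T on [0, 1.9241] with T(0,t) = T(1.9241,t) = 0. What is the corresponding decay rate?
Eigenvalues: λₙ = 1.27n²π²/1.9241² - 2.336.
First three modes:
  n=1: λ₁ = 1.27π²/1.9241² - 2.336 ≈ 1.05
  n=2: λ₂ = 5.08π²/1.9241² - 2.336 ≈ 11.207
  n=3: λ₃ = 11.43π²/1.9241² - 2.336 ≈ 28.135
Since 1.27π²/1.9241² ≈ 3.386 > 2.336, all λₙ > 0.
The n=1 mode decays slowest → dominates as t → ∞.
Asymptotic: T ~ c₁ sin(πx/1.9241) e^{-λ₁t} with decay rate λ₁ ≈ 1.05.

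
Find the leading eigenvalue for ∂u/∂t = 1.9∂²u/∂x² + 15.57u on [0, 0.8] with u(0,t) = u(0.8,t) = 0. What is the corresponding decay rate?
Eigenvalues: λₙ = 1.9n²π²/0.8² - 15.57.
First three modes:
  n=1: λ₁ = 1.9π²/0.8² - 15.57 ≈ 13.73
  n=2: λ₂ = 7.6π²/0.8² - 15.57 ≈ 101.632
  n=3: λ₃ = 17.1π²/0.8² - 15.57 ≈ 248.133
Since 1.9π²/0.8² ≈ 29.3 > 15.57, all λₙ > 0.
The n=1 mode decays slowest → dominates as t → ∞.
Asymptotic: u ~ c₁ sin(πx/0.8) e^{-λ₁t} with decay rate λ₁ ≈ 13.73.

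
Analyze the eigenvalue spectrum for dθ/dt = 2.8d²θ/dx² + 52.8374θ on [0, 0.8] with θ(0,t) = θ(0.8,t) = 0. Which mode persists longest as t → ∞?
Eigenvalues: λₙ = 2.8n²π²/0.8² - 52.8374.
First three modes:
  n=1: λ₁ = 2.8π²/0.8² - 52.8374 ≈ -9.658
  n=2: λ₂ = 11.2π²/0.8² - 52.8374 ≈ 119.881
  n=3: λ₃ = 25.2π²/0.8² - 52.8374 ≈ 335.778
Since 2.8π²/0.8² ≈ 43.18 < 52.8374, λ₁ < 0.
The n=1 mode grows fastest (−λₙ is largest for n=1) → dominates.
Asymptotic: θ ~ c₁ sin(πx/0.8) e^{9.658t} (exponential growth at rate −λ₁ ≈ 9.658).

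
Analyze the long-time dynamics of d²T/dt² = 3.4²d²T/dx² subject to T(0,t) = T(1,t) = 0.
Long-time behavior: T oscillates (no decay). Energy is conserved; the solution oscillates indefinitely as standing waves.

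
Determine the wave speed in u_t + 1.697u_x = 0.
Speed = 1.697. Information travels along x - 1.697t = const (rightward).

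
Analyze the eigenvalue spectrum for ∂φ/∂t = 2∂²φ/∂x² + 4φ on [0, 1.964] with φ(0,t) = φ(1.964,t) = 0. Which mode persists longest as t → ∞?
Eigenvalues: λₙ = 2n²π²/1.964² - 4.
First three modes:
  n=1: λ₁ = 2π²/1.964² - 4 ≈ 1.117
  n=2: λ₂ = 8π²/1.964² - 4 ≈ 16.469
  n=3: λ₃ = 18π²/1.964² - 4 ≈ 42.056
Since 2π²/1.964² ≈ 5.117 > 4, all λₙ > 0.
The n=1 mode decays slowest → dominates as t → ∞.
Asymptotic: φ ~ c₁ sin(πx/1.964) e^{-λ₁t} with decay rate λ₁ ≈ 1.117.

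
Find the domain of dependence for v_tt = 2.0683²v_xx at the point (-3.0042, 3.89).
Domain of dependence: [-11.049887, 5.041487]. Signals travel at speed 2.0683, so data within |x - -3.0042| ≤ 2.0683·3.89 = 8.045687 can reach the point.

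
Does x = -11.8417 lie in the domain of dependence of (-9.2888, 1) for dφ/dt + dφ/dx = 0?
No. Only data at x = -10.2888 affects (-9.2888, 1). Advection has one-way propagation along characteristics.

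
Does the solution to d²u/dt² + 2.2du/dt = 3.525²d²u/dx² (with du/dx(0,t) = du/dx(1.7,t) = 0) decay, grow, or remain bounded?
u → constant (steady state). Damping (γ=2.2) dissipates the nonconstant modes; with Neumann BCs the spatial average obeys M''+γM'=0 and tends to a finite limit.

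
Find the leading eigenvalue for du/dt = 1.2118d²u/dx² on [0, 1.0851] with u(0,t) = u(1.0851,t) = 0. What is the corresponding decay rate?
Eigenvalues: λₙ = 1.2118n²π²/1.0851².
First three modes:
  n=1: λ₁ = 1.2118π²/1.0851² ≈ 10.158
  n=2: λ₂ = 4.8472π²/1.0851² ≈ 40.63 (4× faster decay)
  n=3: λ₃ = 10.9062π²/1.0851² ≈ 91.418 (9× faster decay)
As t → ∞, higher modes decay exponentially faster. The n=1 mode dominates: u ~ c₁ sin(πx/1.0851) e^{-λ₁t}.
Decay rate: λ₁ = 1.2118π²/1.0851² ≈ 10.158.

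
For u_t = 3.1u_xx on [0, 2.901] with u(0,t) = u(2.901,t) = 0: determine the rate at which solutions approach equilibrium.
Eigenvalues: λₙ = 3.1n²π²/2.901².
First three modes:
  n=1: λ₁ = 3.1π²/2.901² ≈ 3.636
  n=2: λ₂ = 12.4π²/2.901² ≈ 14.542 (4× faster decay)
  n=3: λ₃ = 27.9π²/2.901² ≈ 32.72 (9× faster decay)
As t → ∞, higher modes decay exponentially faster. The n=1 mode dominates: u ~ c₁ sin(πx/2.901) e^{-λ₁t}.
Decay rate: λ₁ = 3.1π²/2.901² ≈ 3.636.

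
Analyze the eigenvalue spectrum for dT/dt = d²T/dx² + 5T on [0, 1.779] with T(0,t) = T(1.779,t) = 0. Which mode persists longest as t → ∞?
Eigenvalues: λₙ = n²π²/1.779² - 5.
First three modes:
  n=1: λ₁ = π²/1.779² - 5 ≈ -1.881
  n=2: λ₂ = 4π²/1.779² - 5 ≈ 7.474
  n=3: λ₃ = 9π²/1.779² - 5 ≈ 23.067
Since π²/1.779² ≈ 3.119 < 5, λ₁ < 0.
The n=1 mode grows fastest (−λₙ is largest for n=1) → dominates.
Asymptotic: T ~ c₁ sin(πx/1.779) e^{1.881t} (exponential growth at rate −λ₁ ≈ 1.881).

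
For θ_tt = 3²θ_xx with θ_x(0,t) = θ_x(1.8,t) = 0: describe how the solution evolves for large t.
θ oscillates about a mean that drifts linearly in t (generically unbounded; no decay). There is no damping, so the nonconstant modes persist as standing waves (energy conserved, no decay). But with Neumann conditions at both ends the constant mode has eigenvalue 0: the spatial mean M(t) of θ satisfies M'' = 0, so M(t) = M(0) + M'(0)·t. Unless the initial velocity has zero mean (∫θ_t(x,0)dx = 0), the solution grows linearly in t (unbounded, though not exponentially); if it does have zero mean, the solution stays bounded and simply oscillates.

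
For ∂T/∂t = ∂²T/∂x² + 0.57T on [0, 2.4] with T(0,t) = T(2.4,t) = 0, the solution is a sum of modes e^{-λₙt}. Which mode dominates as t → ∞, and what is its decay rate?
Eigenvalues: λₙ = n²π²/2.4² - 0.57.
First three modes:
  n=1: λ₁ = π²/2.4² - 0.57 ≈ 1.143
  n=2: λ₂ = 4π²/2.4² - 0.57 ≈ 6.284
  n=3: λ₃ = 9π²/2.4² - 0.57 ≈ 14.851
Since π²/2.4² ≈ 1.713 > 0.57, all λₙ > 0.
The n=1 mode decays slowest → dominates as t → ∞.
Asymptotic: T ~ c₁ sin(πx/2.4) e^{-λ₁t} with decay rate λ₁ ≈ 1.143.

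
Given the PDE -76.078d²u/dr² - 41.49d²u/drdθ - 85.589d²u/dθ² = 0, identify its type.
The second-order coefficients are A = -76.078, B = -41.49, C = -85.589. Since B² - 4AC = -24324.339668 < 0, this is an elliptic PDE.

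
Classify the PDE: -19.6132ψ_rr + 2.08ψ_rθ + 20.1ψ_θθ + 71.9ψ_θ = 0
A = -19.6132, B = 2.08, C = 20.1. Discriminant B² - 4AC = 1581.22768. Since 1581.22768 > 0, hyperbolic.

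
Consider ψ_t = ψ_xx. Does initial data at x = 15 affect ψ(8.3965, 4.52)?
Yes, for any finite x. The heat equation has infinite propagation speed, so all initial data affects all points at any t > 0.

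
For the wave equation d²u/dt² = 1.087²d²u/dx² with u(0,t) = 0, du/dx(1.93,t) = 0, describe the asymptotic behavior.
u oscillates (no decay). Energy is conserved; the solution oscillates indefinitely as standing waves.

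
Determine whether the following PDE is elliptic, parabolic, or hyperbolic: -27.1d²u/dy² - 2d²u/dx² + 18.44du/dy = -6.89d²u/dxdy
Rewriting in standard form: -2d²u/dx² + 6.89d²u/dxdy - 27.1d²u/dy² + 18.44du/dy = 0. Coefficients: A = -2, B = 6.89, C = -27.1. B² - 4AC = -169.3279, which is negative, so the equation is elliptic.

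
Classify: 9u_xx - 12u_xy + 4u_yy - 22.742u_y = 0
Parabolic (discriminant = 0).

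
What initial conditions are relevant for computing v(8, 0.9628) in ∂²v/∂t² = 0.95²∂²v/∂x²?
Domain of dependence: [7.08534, 8.91466]. Signals travel at speed 0.95, so data within |x - 8| ≤ 0.95·0.9628 = 0.91466 can reach the point.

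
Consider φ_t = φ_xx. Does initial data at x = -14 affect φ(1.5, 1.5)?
Yes, for any finite x. The heat equation has infinite propagation speed, so all initial data affects all points at any t > 0.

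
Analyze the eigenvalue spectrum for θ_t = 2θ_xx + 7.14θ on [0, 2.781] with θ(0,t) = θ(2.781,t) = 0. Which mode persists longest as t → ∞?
Eigenvalues: λₙ = 2n²π²/2.781² - 7.14.
First three modes:
  n=1: λ₁ = 2π²/2.781² - 7.14 ≈ -4.588
  n=2: λ₂ = 8π²/2.781² - 7.14 ≈ 3.069
  n=3: λ₃ = 18π²/2.781² - 7.14 ≈ 15.83
Since 2π²/2.781² ≈ 2.552 < 7.14, λ₁ < 0.
The n=1 mode grows fastest (−λₙ is largest for n=1) → dominates.
Asymptotic: θ ~ c₁ sin(πx/2.781) e^{4.588t} (exponential growth at rate −λ₁ ≈ 4.588).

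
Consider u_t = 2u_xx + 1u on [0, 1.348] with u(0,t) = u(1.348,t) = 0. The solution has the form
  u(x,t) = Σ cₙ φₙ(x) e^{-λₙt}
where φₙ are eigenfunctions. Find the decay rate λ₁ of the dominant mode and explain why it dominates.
Eigenvalues: λₙ = 2n²π²/1.348² - 1.
First three modes:
  n=1: λ₁ = 2π²/1.348² - 1 ≈ 9.863
  n=2: λ₂ = 8π²/1.348² - 1 ≈ 42.452
  n=3: λ₃ = 18π²/1.348² - 1 ≈ 96.767
Since 2π²/1.348² ≈ 10.863 > 1, all λₙ > 0.
The n=1 mode decays slowest → dominates as t → ∞.
Asymptotic: u ~ c₁ sin(πx/1.348) e^{-λ₁t} with decay rate λ₁ ≈ 9.863.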